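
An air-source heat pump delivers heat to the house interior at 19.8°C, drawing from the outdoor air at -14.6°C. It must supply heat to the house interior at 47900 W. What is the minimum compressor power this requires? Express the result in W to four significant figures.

In absolute terms T_C = 258.55 K and T_H = 292.95 K, so ΔT = 34.40 K.
COP_Carnot = T_H/ΔT = 292.95/34.40 = 8.516.
Ẇ_min = Q̇/COP_Carnot = 47900/8.516 = 5625 W.

5625 W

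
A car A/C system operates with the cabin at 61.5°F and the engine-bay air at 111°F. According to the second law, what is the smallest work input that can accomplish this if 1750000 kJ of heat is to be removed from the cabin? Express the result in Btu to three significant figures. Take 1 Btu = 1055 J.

In absolute terms T_C = 289.54 K and T_H = 317.04 K, so ΔT = 27.50 K.
The reversible limit is COP_R = T_C/ΔT = 10.53, so W_min = Q_C/COP = Q_C·ΔT/T_C.
W_min = 1750000 × 27.50/289.54 = 166200 kJ = 157500 Btu.

158000 Btu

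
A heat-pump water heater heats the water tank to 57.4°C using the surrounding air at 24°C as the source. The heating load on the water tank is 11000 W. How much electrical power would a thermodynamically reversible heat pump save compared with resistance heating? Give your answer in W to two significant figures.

9900 W

In absolute terms T_C = 297.15 K and T_H = 330.55 K, so ΔT = 33.40 K.
COP_Carnot = T_H/ΔT = 330.55/33.40 = 9.897.
Resistance heating needs Ẇ_res = Q̇_H = 11000 W; the reversible heat pump needs only Ẇ_hp = Q̇_H/COP = 1111 W.
Saving = 11000 − 1111 = 9889 W.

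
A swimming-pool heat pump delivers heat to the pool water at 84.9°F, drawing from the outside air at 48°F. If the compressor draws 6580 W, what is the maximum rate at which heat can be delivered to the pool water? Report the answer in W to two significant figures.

In absolute terms T_C = 282.04 K and T_H = 302.54 K, so ΔT = 20.50 K.
COP_Carnot = T_H/ΔT = 302.54/20.50 = 14.76.
Q̇_max = COP_Carnot × Ẇ = 14.76 × 6580 W = 97110 W.

97000 W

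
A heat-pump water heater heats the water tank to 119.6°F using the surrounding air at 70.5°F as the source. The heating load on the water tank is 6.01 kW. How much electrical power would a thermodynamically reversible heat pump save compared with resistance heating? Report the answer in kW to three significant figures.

5.50 kW

In absolute terms T_C = 294.54 K and T_H = 321.82 K, so ΔT = 27.28 K.
COP_Carnot = T_H/ΔT = 321.82/27.28 = 11.80.
Resistance heating needs Ẇ_res = Q̇_H = 6.010 kW; the reversible heat pump needs only Ẇ_hp = Q̇_H/COP = 0.5094 kW.
Saving = 6.010 − 0.5094 = 5.501 kW.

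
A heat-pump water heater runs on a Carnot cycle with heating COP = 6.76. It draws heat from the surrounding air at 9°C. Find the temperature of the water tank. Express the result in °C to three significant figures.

58.0 °C

COP_HP = T_H/(T_H − T_C) rearranges to T_H = COP·T_C/(COP − 1).
With T_C = 282.15 K, T_H = 6.76 × 282.15/5.760 = 331.13 K.
Converting, 331.13 K = 57.98°C.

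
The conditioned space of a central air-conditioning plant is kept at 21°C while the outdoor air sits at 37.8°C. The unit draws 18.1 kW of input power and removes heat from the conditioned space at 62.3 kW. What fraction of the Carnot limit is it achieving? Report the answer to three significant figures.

0.197

COP_actual = Q̇_C/Ẇ = 62.30/18.10 = 3.442.
In absolute terms T_C = 294.15 K and T_H = 310.95 K, so ΔT = 16.80 K.
COP_Carnot = T_C/ΔT = 294.15/16.80 = 17.51.
η_II = COP_actual/COP_Carnot = 3.442/17.51 = 0.1966.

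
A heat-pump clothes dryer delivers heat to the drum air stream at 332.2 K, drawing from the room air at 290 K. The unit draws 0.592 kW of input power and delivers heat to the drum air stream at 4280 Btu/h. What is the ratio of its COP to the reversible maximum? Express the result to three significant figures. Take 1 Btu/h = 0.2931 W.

0.269

Converting, Q̇_H = 4280 Btu/h = 1.254 kW, so COP_actual = Q̇_H/Ẇ = 1.254/0.5920 = 2.119.
The reservoir spacing is ΔT = 332.2 − 290 = 42.20 K.
COP_Carnot = T_H/ΔT = 332.20/42.20 = 7.872.
η_II = COP_actual/COP_Carnot = 2.119/7.872 = 0.2692.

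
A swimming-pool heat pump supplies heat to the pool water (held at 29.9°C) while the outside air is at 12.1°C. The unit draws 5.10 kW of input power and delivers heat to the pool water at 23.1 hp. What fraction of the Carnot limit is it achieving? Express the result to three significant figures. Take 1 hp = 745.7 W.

0.198

Converting, Q̇_H = 23.10 hp = 17.23 kW, so COP_actual = Q̇_H/Ẇ = 17.23/5.100 = 3.378.
In absolute terms T_C = 285.25 K and T_H = 303.05 K, so ΔT = 17.80 K.
COP_Carnot = T_H/ΔT = 303.05/17.80 = 17.03.
η_II = COP_actual/COP_Carnot = 3.378/17.03 = 0.1984.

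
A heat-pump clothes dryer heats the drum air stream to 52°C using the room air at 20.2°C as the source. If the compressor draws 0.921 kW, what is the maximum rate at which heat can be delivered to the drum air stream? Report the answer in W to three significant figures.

9420 W

In absolute terms T_C = 293.35 K and T_H = 325.15 K, so ΔT = 31.80 K.
COP_Carnot = T_H/ΔT = 325.15/31.80 = 10.22.
Q̇_max = COP_Carnot × Ẇ = 10.22 × 0.9210 kW = 9.417 kW = 9417 W.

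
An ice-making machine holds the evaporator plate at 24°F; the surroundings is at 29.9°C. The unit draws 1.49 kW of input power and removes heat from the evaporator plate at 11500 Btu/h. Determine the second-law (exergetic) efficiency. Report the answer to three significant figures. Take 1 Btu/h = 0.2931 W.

Converting, Q̇_C = 11500 Btu/h = 3.371 kW, so COP_actual = Q̇_C/Ẇ = 3.371/1.490 = 2.262.
In absolute terms T_C = 268.71 K and T_H = 303.05 K, so ΔT = 34.34 K.
COP_Carnot = T_C/ΔT = 268.71/34.34 = 7.824.
η_II = COP_actual/COP_Carnot = 2.262/7.824 = 0.2891.

0.289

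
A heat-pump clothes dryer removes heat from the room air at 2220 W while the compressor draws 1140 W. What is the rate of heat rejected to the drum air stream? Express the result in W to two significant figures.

3400 W

For a cyclic device the first law requires Q̇_H = Q̇_C + Ẇ.
Q̇_H = Q̇_C + Ẇ = 3360 W.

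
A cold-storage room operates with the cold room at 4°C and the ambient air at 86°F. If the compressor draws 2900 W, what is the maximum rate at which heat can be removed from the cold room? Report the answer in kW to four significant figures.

In absolute terms T_C = 277.15 K and T_H = 303.15 K, so ΔT = 26.00 K.
COP_Carnot = T_C/ΔT = 277.15/26.00 = 10.66.
Q̇_max = COP_Carnot × Ẇ = 10.66 × 2900 W = 30910 W = 30.91 kW.

30.91 kW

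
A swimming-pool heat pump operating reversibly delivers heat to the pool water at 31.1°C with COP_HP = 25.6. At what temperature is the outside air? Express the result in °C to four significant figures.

19.22 °C

COP_HP = T_H/(T_H − T_C) gives T_H − T_C = T_H/COP.
With T_H = 304.25 K, T_C = 304.25 × (1 − 1/25.6) = 292.37 K.
Converting, 292.37 K = 19.22°C.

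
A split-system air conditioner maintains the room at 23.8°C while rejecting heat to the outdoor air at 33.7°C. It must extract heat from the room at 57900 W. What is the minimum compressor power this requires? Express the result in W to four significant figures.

In absolute terms T_C = 296.95 K and T_H = 306.85 K, so ΔT = 9.900 K.
COP_Carnot = T_C/ΔT = 296.95/9.900 = 29.99.
Ẇ_min = Q̇/COP_Carnot = 57900/29.99 = 1930 W.

1930 W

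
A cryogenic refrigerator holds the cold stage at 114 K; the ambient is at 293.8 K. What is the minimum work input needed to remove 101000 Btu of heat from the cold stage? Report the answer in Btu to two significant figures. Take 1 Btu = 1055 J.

The reservoir spacing is ΔT = 293.8 − 114 = 179.8 K.
The reversible limit is COP_R = T_C/ΔT = 0.6340, so W_min = Q_C/COP = Q_C·ΔT/T_C.
W_min = 101000 × 179.8/114.00 = 159300 Btu.

160000 Btu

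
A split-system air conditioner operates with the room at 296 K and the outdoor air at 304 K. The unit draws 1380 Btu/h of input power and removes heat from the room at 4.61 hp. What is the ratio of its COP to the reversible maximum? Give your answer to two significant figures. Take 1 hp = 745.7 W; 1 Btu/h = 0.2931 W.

Converting, Q̇_C = 4.610 hp = 11730 Btu/h, so COP_actual = Q̇_C/Ẇ = 11730/1380 = 8.499.
The reservoir spacing is ΔT = 304 − 296 = 8.000 K.
COP_Carnot = T_C/ΔT = 296.00/8.000 = 37.00.
η_II = COP_actual/COP_Carnot = 8.499/37.00 = 0.2297.

0.23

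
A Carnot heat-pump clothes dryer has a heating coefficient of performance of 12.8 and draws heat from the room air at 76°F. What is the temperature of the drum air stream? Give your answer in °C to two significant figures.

50 °C

COP_HP = T_H/(T_H − T_C) rearranges to T_H = COP·T_C/(COP − 1).
With T_C = 297.59 K, T_H = 12.8 × 297.59/11.80 = 322.81 K.
Converting, 322.81 K = 49.66°C.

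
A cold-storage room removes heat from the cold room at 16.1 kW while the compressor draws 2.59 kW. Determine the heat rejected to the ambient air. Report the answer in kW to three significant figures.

18.7 kW

For a cyclic device the first law requires Q̇_H = Q̇_C + Ẇ.
Q̇_H = Q̇_C + Ẇ = 18.69 kW.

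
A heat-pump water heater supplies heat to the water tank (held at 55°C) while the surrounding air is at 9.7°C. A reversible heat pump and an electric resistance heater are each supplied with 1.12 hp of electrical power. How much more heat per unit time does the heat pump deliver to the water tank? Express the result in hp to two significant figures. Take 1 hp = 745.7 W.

In absolute terms T_C = 282.85 K and T_H = 328.15 K, so ΔT = 45.30 K.
COP_Carnot = T_H/ΔT = 328.15/45.30 = 7.244.
The heat pump delivers Q̇_H = COP × Ẇ = 8.113 hp; the resistance heater delivers Ẇ = 1.120 hp.
Extra = (COP − 1)·Ẇ = 6.993 hp.

7.0 hp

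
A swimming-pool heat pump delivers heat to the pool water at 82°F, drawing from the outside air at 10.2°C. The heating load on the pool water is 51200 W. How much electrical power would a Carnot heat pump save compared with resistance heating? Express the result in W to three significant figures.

In absolute terms T_C = 283.35 K and T_H = 300.93 K, so ΔT = 17.58 K.
COP_Carnot = T_H/ΔT = 300.93/17.58 = 17.12.
Resistance heating needs Ẇ_res = Q̇_H = 51200 W; the reversible heat pump needs only Ẇ_hp = Q̇_H/COP = 2991 W.
Saving = 51200 − 2991 = 48210 W.

48200 W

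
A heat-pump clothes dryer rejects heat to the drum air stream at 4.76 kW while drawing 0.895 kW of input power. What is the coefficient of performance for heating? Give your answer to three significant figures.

The first law gives Q̇_H = Q̇_C + Ẇ, so the three rates are Q̇_C = 3.865, Q̇_H = 4.760, Ẇ = 0.8950 kW.
COP_HP = Q̇_H/Ẇ = 4.760/0.8950 = 5.318.

5.32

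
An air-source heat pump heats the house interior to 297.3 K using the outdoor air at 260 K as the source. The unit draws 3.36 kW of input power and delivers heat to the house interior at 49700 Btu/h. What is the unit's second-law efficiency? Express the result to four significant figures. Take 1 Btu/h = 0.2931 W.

Converting, Q̇_H = 49700 Btu/h = 14.57 kW, so COP_actual = Q̇_H/Ẇ = 14.57/3.360 = 4.335.
The reservoir spacing is ΔT = 297.3 − 260 = 37.30 K.
COP_Carnot = T_H/ΔT = 297.30/37.30 = 7.971.
η_II = COP_actual/COP_Carnot = 4.335/7.971 = 0.5439.

0.5439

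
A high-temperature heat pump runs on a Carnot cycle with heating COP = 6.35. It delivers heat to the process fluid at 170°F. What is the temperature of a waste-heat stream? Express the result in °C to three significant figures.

21.6 °C

COP_HP = T_H/(T_H − T_C) gives T_H − T_C = T_H/COP.
With T_H = 349.82 K, T_C = 349.82 × (1 − 1/6.35) = 294.73 K.
Converting, 294.73 K = 21.58°C.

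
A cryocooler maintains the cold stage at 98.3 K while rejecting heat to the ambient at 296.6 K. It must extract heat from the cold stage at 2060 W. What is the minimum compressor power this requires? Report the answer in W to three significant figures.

The reservoir spacing is ΔT = 296.6 − 98.3 = 198.3 K.
COP_Carnot = T_C/ΔT = 98.30/198.3 = 0.4957.
Ẇ_min = Q̇/COP_Carnot = 2060/0.4957 = 4156 W.

4160 W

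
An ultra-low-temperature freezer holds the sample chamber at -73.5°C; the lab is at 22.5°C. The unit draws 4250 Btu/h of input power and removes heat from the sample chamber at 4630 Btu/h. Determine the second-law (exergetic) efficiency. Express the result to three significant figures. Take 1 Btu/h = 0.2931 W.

0.524

COP_actual = Q̇_C/Ẇ = 4630/4250 = 1.089.
In absolute terms T_C = 199.65 K and T_H = 295.65 K, so ΔT = 96.00 K.
COP_Carnot = T_C/ΔT = 199.65/96.00 = 2.080.
η_II = COP_actual/COP_Carnot = 1.089/2.080 = 0.5238.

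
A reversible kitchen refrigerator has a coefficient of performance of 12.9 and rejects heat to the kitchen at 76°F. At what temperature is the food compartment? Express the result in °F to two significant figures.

37 °F

For a Carnot refrigerator COP_R = T_C/(T_H − T_C), so T_C = COP·T_H/(1 + COP).
With T_H = 297.59 K, T_C = 12.9 × 297.59/13.90 = 276.18 K.
Converting, 276.18 K = 37.46°F.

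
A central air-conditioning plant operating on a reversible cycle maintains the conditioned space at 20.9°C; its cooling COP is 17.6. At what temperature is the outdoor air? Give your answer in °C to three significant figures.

37.6 °C

COP_R = T_C/(T_H − T_C) gives T_H − T_C = T_C/COP.
With T_C = 294.05 K, T_H = 294.05 × (1 + 1/17.6) = 310.76 K.
Converting, 310.76 K = 37.61°C.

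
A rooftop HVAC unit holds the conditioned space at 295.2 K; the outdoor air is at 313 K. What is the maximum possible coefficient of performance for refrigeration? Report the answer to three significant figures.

The reservoir spacing is ΔT = 313 − 295.2 = 17.80 K.
For a reversible cycle, COP_Carnot = T_C/ΔT = 295.20/17.80 = 16.58.

16.6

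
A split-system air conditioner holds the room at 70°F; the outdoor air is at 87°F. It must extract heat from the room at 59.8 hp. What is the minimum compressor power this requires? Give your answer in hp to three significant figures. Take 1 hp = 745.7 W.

1.92 hp

In absolute terms T_C = 294.26 K and T_H = 303.71 K, so ΔT = 9.444 K.
COP_Carnot = T_C/ΔT = 294.26/9.444 = 31.16.
Ẇ_min = Q̇/COP_Carnot = 59.80/31.16 = 1.919 hp.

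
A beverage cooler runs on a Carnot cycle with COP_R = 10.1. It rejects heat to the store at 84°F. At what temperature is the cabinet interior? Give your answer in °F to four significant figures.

For a Carnot refrigerator COP_R = T_C/(T_H − T_C), so T_C = COP·T_H/(1 + COP).
With T_H = 302.04 K, T_C = 10.1 × 302.04/11.10 = 274.83 K.
Converting, 274.83 K = 35.02°F.

35.02 °F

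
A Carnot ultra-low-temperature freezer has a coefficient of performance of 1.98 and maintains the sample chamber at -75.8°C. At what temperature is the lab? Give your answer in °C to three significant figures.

COP_R = T_C/(T_H − T_C) gives T_H − T_C = T_C/COP.
With T_C = 197.35 K, T_H = 197.35 × (1 + 1/1.98) = 297.02 K.
Converting, 297.02 K = 23.87°C.

23.9 °C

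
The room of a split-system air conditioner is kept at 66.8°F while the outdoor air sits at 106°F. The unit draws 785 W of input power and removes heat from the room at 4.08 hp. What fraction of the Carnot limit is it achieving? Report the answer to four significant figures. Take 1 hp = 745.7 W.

0.2886

Converting, Q̇_C = 4.080 hp = 3042 W, so COP_actual = Q̇_C/Ẇ = 3042/785.0 = 3.876.
In absolute terms T_C = 292.48 K and T_H = 314.26 K, so ΔT = 21.78 K.
COP_Carnot = T_C/ΔT = 292.48/21.78 = 13.43.
η_II = COP_actual/COP_Carnot = 3.876/13.43 = 0.2886.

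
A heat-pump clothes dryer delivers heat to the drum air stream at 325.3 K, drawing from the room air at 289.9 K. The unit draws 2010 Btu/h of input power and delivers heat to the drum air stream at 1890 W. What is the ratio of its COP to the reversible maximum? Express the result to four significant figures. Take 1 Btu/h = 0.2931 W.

Converting, Q̇_H = 1890 W = 6448 Btu/h, so COP_actual = Q̇_H/Ẇ = 6448/2010 = 3.208.
The reservoir spacing is ΔT = 325.3 − 289.9 = 35.40 K.
COP_Carnot = T_H/ΔT = 325.30/35.40 = 9.189.
η_II = COP_actual/COP_Carnot = 3.208/9.189 = 0.3491.

0.3491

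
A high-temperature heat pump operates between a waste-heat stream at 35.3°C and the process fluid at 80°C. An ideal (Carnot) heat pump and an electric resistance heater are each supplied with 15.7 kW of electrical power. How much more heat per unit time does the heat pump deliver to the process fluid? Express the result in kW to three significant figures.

108 kW

In absolute terms T_C = 308.45 K and T_H = 353.15 K, so ΔT = 44.70 K.
COP_Carnot = T_H/ΔT = 353.15/44.70 = 7.900.
The heat pump delivers Q̇_H = COP × Ẇ = 124.0 kW; the resistance heater delivers Ẇ = 15.70 kW.
Extra = (COP − 1)·Ẇ = 108.3 kW.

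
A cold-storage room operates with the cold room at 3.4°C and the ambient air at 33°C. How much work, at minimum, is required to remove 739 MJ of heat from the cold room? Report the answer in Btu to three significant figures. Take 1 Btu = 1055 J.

In absolute terms T_C = 276.55 K and T_H = 306.15 K, so ΔT = 29.60 K.
The reversible limit is COP_R = T_C/ΔT = 9.343, so W_min = Q_C/COP = Q_C·ΔT/T_C.
W_min = 739.0 × 29.60/276.55 = 79.10 MJ = 74970 Btu.

75000 Btu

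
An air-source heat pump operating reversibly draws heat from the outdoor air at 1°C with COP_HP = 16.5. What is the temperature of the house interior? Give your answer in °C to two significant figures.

19 °C

COP_HP = T_H/(T_H − T_C) rearranges to T_H = COP·T_C/(COP − 1).
With T_C = 274.15 K, T_H = 16.5 × 274.15/15.50 = 291.84 K.
Converting, 291.84 K = 18.69°C.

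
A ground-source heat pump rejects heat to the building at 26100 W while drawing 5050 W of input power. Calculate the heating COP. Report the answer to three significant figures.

The first law gives Q̇_H = Q̇_C + Ẇ, so the three rates are Q̇_C = 21050, Q̇_H = 26100, Ẇ = 5050 W.
COP_HP = Q̇_H/Ẇ = 26100/5050 = 5.168.

5.17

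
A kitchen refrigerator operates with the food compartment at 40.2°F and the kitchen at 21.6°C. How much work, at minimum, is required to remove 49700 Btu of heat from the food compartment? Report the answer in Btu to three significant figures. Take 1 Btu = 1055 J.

3050 Btu

In absolute terms T_C = 277.71 K and T_H = 294.75 K, so ΔT = 17.04 K.
The reversible limit is COP_R = T_C/ΔT = 16.29, so W_min = Q_C/COP = Q_C·ΔT/T_C.
W_min = 49700 × 17.04/277.71 = 3050 Btu.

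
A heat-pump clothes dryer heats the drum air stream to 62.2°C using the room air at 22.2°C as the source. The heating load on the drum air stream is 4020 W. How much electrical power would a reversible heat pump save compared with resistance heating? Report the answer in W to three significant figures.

3540 W

In absolute terms T_C = 295.35 K and T_H = 335.35 K, so ΔT = 40.00 K.
COP_Carnot = T_H/ΔT = 335.35/40.00 = 8.384.
Resistance heating needs Ẇ_res = Q̇_H = 4020 W; the reversible heat pump needs only Ẇ_hp = Q̇_H/COP = 479.5 W.
Saving = 4020 − 479.5 = 3541 W.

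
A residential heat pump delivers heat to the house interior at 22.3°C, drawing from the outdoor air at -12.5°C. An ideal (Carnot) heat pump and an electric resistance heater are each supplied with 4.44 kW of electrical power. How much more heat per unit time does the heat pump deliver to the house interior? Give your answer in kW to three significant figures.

33.3 kW

In absolute terms T_C = 260.65 K and T_H = 295.45 K, so ΔT = 34.80 K.
COP_Carnot = T_H/ΔT = 295.45/34.80 = 8.490.
The heat pump delivers Q̇_H = COP × Ẇ = 37.70 kW; the resistance heater delivers Ẇ = 4.440 kW.
Extra = (COP − 1)·Ẇ = 33.26 kW.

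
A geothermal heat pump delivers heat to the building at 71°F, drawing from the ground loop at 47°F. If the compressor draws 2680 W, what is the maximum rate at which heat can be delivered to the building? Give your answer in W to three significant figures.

In absolute terms T_C = 281.48 K and T_H = 294.82 K, so ΔT = 13.33 K.
COP_Carnot = T_H/ΔT = 294.82/13.33 = 22.11.
Q̇_max = COP_Carnot × Ẇ = 22.11 × 2680 W = 59260 W.

59300 W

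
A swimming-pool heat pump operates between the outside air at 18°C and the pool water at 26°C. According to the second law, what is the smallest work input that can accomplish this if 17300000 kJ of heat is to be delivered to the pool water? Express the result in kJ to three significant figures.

In absolute terms T_C = 291.15 K and T_H = 299.15 K, so ΔT = 8.000 K.
The reversible limit is COP_HP = T_H/ΔT = 37.39, so W_min = Q_H/COP = Q_H·ΔT/T_H.
W_min = 17300000 × 8.000/299.15 = 462600 kJ.

463000 kJ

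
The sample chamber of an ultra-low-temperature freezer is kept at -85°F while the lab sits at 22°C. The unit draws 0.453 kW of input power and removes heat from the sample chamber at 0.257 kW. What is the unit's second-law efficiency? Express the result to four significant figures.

0.2371

COP_actual = Q̇_C/Ẇ = 0.2570/0.4530 = 0.5673.
In absolute terms T_C = 208.15 K and T_H = 295.15 K, so ΔT = 87.00 K.
COP_Carnot = T_C/ΔT = 208.15/87.00 = 2.393.
η_II = COP_actual/COP_Carnot = 0.5673/2.393 = 0.2371.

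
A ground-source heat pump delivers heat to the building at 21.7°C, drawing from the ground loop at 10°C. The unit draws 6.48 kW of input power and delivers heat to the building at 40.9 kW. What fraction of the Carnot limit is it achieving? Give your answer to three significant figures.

COP_actual = Q̇_H/Ẇ = 40.90/6.480 = 6.312.
In absolute terms T_C = 283.15 K and T_H = 294.85 K, so ΔT = 11.70 K.
COP_Carnot = T_H/ΔT = 294.85/11.70 = 25.20.
η_II = COP_actual/COP_Carnot = 6.312/25.20 = 0.2505.

0.250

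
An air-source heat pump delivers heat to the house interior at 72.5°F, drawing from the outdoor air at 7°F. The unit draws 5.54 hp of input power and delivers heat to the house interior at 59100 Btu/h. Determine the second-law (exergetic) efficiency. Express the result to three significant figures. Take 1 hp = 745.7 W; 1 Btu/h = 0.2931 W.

Converting, Q̇_H = 59100 Btu/h = 23.23 hp, so COP_actual = Q̇_H/Ẇ = 23.23/5.540 = 4.193.
In absolute terms T_C = 259.26 K and T_H = 295.65 K, so ΔT = 36.39 K.
COP_Carnot = T_H/ΔT = 295.65/36.39 = 8.125.
η_II = COP_actual/COP_Carnot = 4.193/8.125 = 0.5161.

0.516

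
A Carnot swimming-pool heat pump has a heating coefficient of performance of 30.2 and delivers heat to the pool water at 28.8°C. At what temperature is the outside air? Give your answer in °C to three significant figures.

18.8 °C

COP_HP = T_H/(T_H − T_C) gives T_H − T_C = T_H/COP.
With T_H = 301.95 K, T_C = 301.95 × (1 − 1/30.2) = 291.95 K.
Converting, 291.95 K = 18.80°C.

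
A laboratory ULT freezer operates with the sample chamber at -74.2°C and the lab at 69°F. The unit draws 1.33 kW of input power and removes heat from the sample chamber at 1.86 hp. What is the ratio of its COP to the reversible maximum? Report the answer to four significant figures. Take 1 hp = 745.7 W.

0.4967

Converting, Q̇_C = 1.860 hp = 1.387 kW, so COP_actual = Q̇_C/Ẇ = 1.387/1.330 = 1.043.
In absolute terms T_C = 198.95 K and T_H = 293.71 K, so ΔT = 94.76 K.
COP_Carnot = T_C/ΔT = 198.95/94.76 = 2.100.
η_II = COP_actual/COP_Carnot = 1.043/2.100 = 0.4967.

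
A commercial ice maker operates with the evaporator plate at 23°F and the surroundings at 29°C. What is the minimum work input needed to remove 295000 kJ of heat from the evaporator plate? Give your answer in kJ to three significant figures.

In absolute terms T_C = 268.15 K and T_H = 302.15 K, so ΔT = 34.00 K.
The reversible limit is COP_R = T_C/ΔT = 7.887, so W_min = Q_C/COP = Q_C·ΔT/T_C.
W_min = 295000 × 34.00/268.15 = 37400 kJ.

37400 kJ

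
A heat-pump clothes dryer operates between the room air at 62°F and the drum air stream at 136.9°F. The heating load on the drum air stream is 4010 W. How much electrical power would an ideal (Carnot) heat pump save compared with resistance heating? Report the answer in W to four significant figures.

In absolute terms T_C = 289.82 K and T_H = 331.43 K, so ΔT = 41.61 K.
COP_Carnot = T_H/ΔT = 331.43/41.61 = 7.965.
Resistance heating needs Ẇ_res = Q̇_H = 4010 W; the reversible heat pump needs only Ẇ_hp = Q̇_H/COP = 503.5 W.
Saving = 4010 − 503.5 = 3507 W.

3507 W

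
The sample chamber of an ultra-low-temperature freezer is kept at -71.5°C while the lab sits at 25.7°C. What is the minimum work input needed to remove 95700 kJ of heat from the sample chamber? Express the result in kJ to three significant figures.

In absolute terms T_C = 201.65 K and T_H = 298.85 K, so ΔT = 97.20 K.
The reversible limit is COP_R = T_C/ΔT = 2.075, so W_min = Q_C/COP = Q_C·ΔT/T_C.
W_min = 95700 × 97.20/201.65 = 46130 kJ.

46100 kJ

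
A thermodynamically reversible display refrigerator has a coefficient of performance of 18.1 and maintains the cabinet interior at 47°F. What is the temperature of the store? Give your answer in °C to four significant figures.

23.88 °C

COP_R = T_C/(T_H − T_C) gives T_H − T_C = T_C/COP.
With T_C = 281.48 K, T_H = 281.48 × (1 + 1/18.1) = 297.03 K.
Converting, 297.03 K = 23.88°C.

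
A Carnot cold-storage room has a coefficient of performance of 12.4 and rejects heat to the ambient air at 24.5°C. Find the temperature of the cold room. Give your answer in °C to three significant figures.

For a Carnot refrigerator COP_R = T_C/(T_H − T_C), so T_C = COP·T_H/(1 + COP).
With T_H = 297.65 K, T_C = 12.4 × 297.65/13.40 = 275.44 K.
Converting, 275.44 K = 2.29°C.

2.29 °C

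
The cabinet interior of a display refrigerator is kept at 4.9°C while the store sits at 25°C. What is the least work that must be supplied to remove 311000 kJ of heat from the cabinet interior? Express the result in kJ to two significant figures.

In absolute terms T_C = 278.05 K and T_H = 298.15 K, so ΔT = 20.10 K.
The reversible limit is COP_R = T_C/ΔT = 13.83, so W_min = Q_C/COP = Q_C·ΔT/T_C.
W_min = 311000 × 20.10/278.05 = 22480 kJ.

22000 kJ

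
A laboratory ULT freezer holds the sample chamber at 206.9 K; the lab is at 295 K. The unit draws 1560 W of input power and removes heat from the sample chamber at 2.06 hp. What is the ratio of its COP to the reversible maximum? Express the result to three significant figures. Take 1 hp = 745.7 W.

Converting, Q̇_C = 2.060 hp = 1536 W, so COP_actual = Q̇_C/Ẇ = 1536/1560 = 0.9847.
The reservoir spacing is ΔT = 295 − 206.9 = 88.10 K.
COP_Carnot = T_C/ΔT = 206.90/88.10 = 2.348.
η_II = COP_actual/COP_Carnot = 0.9847/2.348 = 0.4193.

0.419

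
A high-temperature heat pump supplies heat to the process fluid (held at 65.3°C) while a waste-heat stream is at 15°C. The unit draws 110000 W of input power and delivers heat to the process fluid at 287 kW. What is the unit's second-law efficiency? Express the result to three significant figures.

Converting, Q̇_H = 287.0 kW = 287000 W, so COP_actual = Q̇_H/Ẇ = 287000/110000 = 2.609.
In absolute terms T_C = 288.15 K and T_H = 338.45 K, so ΔT = 50.30 K.
COP_Carnot = T_H/ΔT = 338.45/50.30 = 6.729.
η_II = COP_actual/COP_Carnot = 2.609/6.729 = 0.3878.

0.388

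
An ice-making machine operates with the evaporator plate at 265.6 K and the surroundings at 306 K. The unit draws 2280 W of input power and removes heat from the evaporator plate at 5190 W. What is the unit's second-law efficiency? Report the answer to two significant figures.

0.35

COP_actual = Q̇_C/Ẇ = 5190/2280 = 2.276.
The reservoir spacing is ΔT = 306 − 265.6 = 40.40 K.
COP_Carnot = T_C/ΔT = 265.60/40.40 = 6.574.
η_II = COP_actual/COP_Carnot = 2.276/6.574 = 0.3462.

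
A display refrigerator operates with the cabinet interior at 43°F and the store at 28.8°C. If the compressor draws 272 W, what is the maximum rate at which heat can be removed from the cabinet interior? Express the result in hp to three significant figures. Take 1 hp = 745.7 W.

4.49 hp

In absolute terms T_C = 279.26 K and T_H = 301.95 K, so ΔT = 22.69 K.
COP_Carnot = T_C/ΔT = 279.26/22.69 = 12.31.
Q̇_max = COP_Carnot × Ẇ = 12.31 × 272.0 W = 3348 W = 4.490 hp.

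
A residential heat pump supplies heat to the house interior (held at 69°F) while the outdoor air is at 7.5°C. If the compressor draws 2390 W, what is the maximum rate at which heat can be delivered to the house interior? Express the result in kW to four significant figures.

53.77 kW

In absolute terms T_C = 280.65 K and T_H = 293.71 K, so ΔT = 13.06 K.
COP_Carnot = T_H/ΔT = 293.71/13.06 = 22.50.
Q̇_max = COP_Carnot × Ẇ = 22.50 × 2390 W = 53770 W = 53.77 kW.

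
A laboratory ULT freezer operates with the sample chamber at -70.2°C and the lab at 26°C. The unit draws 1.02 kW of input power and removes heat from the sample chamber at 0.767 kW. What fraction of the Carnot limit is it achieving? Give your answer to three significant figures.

0.356

COP_actual = Q̇_C/Ẇ = 0.7670/1.020 = 0.7520.
In absolute terms T_C = 202.95 K and T_H = 299.15 K, so ΔT = 96.20 K.
COP_Carnot = T_C/ΔT = 202.95/96.20 = 2.110.
η_II = COP_actual/COP_Carnot = 0.7520/2.110 = 0.3564.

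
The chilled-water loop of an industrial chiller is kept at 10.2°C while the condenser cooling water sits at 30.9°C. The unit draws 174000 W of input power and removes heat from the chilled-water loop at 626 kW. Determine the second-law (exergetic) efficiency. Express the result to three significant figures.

0.263

Converting, Q̇_C = 626.0 kW = 626000 W, so COP_actual = Q̇_C/Ẇ = 626000/174000 = 3.598.
In absolute terms T_C = 283.35 K and T_H = 304.05 K, so ΔT = 20.70 K.
COP_Carnot = T_C/ΔT = 283.35/20.70 = 13.69.
η_II = COP_actual/COP_Carnot = 3.598/13.69 = 0.2628.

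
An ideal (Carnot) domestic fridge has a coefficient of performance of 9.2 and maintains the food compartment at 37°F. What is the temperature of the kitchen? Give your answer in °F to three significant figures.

91.0 °F

COP_R = T_C/(T_H − T_C) gives T_H − T_C = T_C/COP.
With T_C = 275.93 K, T_H = 275.93 × (1 + 1/9.2) = 305.92 K.
Converting, 305.92 K = 90.99°F.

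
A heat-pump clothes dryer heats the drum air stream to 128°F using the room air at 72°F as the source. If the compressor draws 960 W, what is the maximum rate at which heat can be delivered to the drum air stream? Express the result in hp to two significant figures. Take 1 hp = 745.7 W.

In absolute terms T_C = 295.37 K and T_H = 326.48 K, so ΔT = 31.11 K.
COP_Carnot = T_H/ΔT = 326.48/31.11 = 10.49.
Q̇_max = COP_Carnot × Ẇ = 10.49 × 960.0 W = 10070 W = 13.51 hp.

14 hp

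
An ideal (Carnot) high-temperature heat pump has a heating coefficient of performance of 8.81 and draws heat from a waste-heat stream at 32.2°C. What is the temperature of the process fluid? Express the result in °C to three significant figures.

COP_HP = T_H/(T_H − T_C) rearranges to T_H = COP·T_C/(COP − 1).
With T_C = 305.35 K, T_H = 8.81 × 305.35/7.810 = 344.45 K.
Converting, 344.45 K = 71.30°C.

71.3 °C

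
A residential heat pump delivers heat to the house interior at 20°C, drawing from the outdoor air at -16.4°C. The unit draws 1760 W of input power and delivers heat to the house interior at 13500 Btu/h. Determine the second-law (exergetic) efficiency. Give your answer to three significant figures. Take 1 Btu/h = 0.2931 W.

Converting, Q̇_H = 13500 Btu/h = 3957 W, so COP_actual = Q̇_H/Ẇ = 3957/1760 = 2.248.
In absolute terms T_C = 256.75 K and T_H = 293.15 K, so ΔT = 36.40 K.
COP_Carnot = T_H/ΔT = 293.15/36.40 = 8.054.
η_II = COP_actual/COP_Carnot = 2.248/8.054 = 0.2792.

0.279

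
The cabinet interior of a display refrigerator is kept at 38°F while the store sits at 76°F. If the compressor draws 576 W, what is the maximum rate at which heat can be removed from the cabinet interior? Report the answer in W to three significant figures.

7540 W

In absolute terms T_C = 276.48 K and T_H = 297.59 K, so ΔT = 21.11 K.
COP_Carnot = T_C/ΔT = 276.48/21.11 = 13.10.
Q̇_max = COP_Carnot × Ẇ = 13.10 × 576.0 W = 7544 W.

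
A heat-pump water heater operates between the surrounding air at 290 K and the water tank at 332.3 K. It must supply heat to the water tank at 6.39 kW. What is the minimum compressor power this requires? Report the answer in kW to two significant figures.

The reservoir spacing is ΔT = 332.3 − 290 = 42.30 K.
COP_Carnot = T_H/ΔT = 332.30/42.30 = 7.856.
Ẇ_min = Q̇/COP_Carnot = 6.390/7.856 = 0.8134 kW.

0.81 kW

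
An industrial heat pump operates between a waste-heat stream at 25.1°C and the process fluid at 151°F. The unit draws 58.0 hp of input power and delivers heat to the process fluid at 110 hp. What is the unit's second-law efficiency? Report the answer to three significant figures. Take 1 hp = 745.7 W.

0.229

COP_actual = Q̇_H/Ẇ = 110.0/58.00 = 1.897.
In absolute terms T_C = 298.25 K and T_H = 339.26 K, so ΔT = 41.01 K.
COP_Carnot = T_H/ΔT = 339.26/41.01 = 8.272.
η_II = COP_actual/COP_Carnot = 1.897/8.272 = 0.2293.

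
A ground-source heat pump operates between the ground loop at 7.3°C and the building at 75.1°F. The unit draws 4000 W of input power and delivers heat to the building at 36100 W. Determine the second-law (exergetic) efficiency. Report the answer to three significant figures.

COP_actual = Q̇_H/Ẇ = 36100/4000 = 9.025.
In absolute terms T_C = 280.45 K and T_H = 297.09 K, so ΔT = 16.64 K.
COP_Carnot = T_H/ΔT = 297.09/16.64 = 17.85.
η_II = COP_actual/COP_Carnot = 9.025/17.85 = 0.5056.

0.506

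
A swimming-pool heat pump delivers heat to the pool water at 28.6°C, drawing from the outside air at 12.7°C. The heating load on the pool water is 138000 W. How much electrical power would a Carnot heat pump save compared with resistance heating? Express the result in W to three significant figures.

131000 W

In absolute terms T_C = 285.85 K and T_H = 301.75 K, so ΔT = 15.90 K.
COP_Carnot = T_H/ΔT = 301.75/15.90 = 18.98.
Resistance heating needs Ẇ_res = Q̇_H = 138000 W; the reversible heat pump needs only Ẇ_hp = Q̇_H/COP = 7272 W.
Saving = 138000 − 7272 = 130700 W.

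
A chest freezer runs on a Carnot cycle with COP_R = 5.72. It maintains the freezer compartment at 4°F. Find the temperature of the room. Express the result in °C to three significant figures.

29.5 °C

COP_R = T_C/(T_H − T_C) gives T_H − T_C = T_C/COP.
With T_C = 257.59 K, T_H = 257.59 × (1 + 1/5.72) = 302.63 K.
Converting, 302.63 K = 29.48°C.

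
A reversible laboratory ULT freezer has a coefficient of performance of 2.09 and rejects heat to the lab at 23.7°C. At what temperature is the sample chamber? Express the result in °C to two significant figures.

-72 °C

For a Carnot refrigerator COP_R = T_C/(T_H − T_C), so T_C = COP·T_H/(1 + COP).
With T_H = 296.85 K, T_C = 2.09 × 296.85/3.090 = 200.78 K.
Converting, 200.78 K = -72.37°C.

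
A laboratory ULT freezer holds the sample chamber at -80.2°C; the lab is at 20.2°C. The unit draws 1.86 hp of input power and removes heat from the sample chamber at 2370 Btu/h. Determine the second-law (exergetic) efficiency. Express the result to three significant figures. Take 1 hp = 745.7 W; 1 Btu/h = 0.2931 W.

0.261

Converting, Q̇_C = 2370 Btu/h = 0.9315 hp, so COP_actual = Q̇_C/Ẇ = 0.9315/1.860 = 0.5008.
In absolute terms T_C = 192.95 K and T_H = 293.35 K, so ΔT = 100.4 K.
COP_Carnot = T_C/ΔT = 192.95/100.4 = 1.922.
η_II = COP_actual/COP_Carnot = 0.5008/1.922 = 0.2606.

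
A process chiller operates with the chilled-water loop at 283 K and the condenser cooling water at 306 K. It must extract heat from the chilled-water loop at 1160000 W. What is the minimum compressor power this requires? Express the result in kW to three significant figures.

The reservoir spacing is ΔT = 306 − 283 = 23.00 K.
COP_Carnot = T_C/ΔT = 283.00/23.00 = 12.30.
Ẇ_min = Q̇/COP_Carnot = 1160000/12.30 = 94280 W = 94.28 kW.

94.3 kW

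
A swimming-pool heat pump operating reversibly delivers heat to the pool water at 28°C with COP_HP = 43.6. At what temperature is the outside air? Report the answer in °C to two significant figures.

21 °C

COP_HP = T_H/(T_H − T_C) gives T_H − T_C = T_H/COP.
With T_H = 301.15 K, T_C = 301.15 × (1 − 1/43.6) = 294.24 K.
Converting, 294.24 K = 21.09°C.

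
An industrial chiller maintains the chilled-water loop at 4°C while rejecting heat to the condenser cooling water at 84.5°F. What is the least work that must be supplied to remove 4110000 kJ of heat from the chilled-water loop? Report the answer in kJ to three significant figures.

373000 kJ

In absolute terms T_C = 277.15 K and T_H = 302.32 K, so ΔT = 25.17 K.
The reversible limit is COP_R = T_C/ΔT = 11.01, so W_min = Q_C/COP = Q_C·ΔT/T_C.
W_min = 4110000 × 25.17/277.15 = 373200 kJ.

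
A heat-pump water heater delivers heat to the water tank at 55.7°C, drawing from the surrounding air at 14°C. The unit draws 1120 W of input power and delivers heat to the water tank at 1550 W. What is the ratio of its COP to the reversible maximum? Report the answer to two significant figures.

COP_actual = Q̇_H/Ẇ = 1550/1120 = 1.384.
In absolute terms T_C = 287.15 K and T_H = 328.85 K, so ΔT = 41.70 K.
COP_Carnot = T_H/ΔT = 328.85/41.70 = 7.886.
η_II = COP_actual/COP_Carnot = 1.384/7.886 = 0.1755.

0.18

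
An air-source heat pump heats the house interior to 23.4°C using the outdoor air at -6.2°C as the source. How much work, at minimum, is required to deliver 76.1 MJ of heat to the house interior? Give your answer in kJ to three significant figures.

In absolute terms T_C = 266.95 K and T_H = 296.55 K, so ΔT = 29.60 K.
The reversible limit is COP_HP = T_H/ΔT = 10.02, so W_min = Q_H/COP = Q_H·ΔT/T_H.
W_min = 76.10 × 29.60/296.55 = 7.596 MJ = 7596 kJ.

7600 kJ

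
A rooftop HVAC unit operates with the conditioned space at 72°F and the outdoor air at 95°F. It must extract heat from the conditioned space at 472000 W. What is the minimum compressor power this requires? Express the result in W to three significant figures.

In absolute terms T_C = 295.37 K and T_H = 308.15 K, so ΔT = 12.78 K.
COP_Carnot = T_C/ΔT = 295.37/12.78 = 23.12.
Ẇ_min = Q̇/COP_Carnot = 472000/23.12 = 20420 W.

20400 W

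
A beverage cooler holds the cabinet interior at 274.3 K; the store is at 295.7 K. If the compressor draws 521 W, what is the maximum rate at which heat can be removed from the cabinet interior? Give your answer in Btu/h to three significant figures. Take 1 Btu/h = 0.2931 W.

22800 Btu/h

The reservoir spacing is ΔT = 295.7 − 274.3 = 21.40 K.
COP_Carnot = T_C/ΔT = 274.30/21.40 = 12.82.
Q̇_max = COP_Carnot × Ẇ = 12.82 × 521.0 W = 6678 W = 22780 Btu/h.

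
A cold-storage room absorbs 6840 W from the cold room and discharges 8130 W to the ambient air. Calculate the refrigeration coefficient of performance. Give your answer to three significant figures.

The first law gives Q̇_H = Q̇_C + Ẇ, so the three rates are Q̇_C = 6840, Q̇_H = 8130, Ẇ = 1290 W.
COP_R = Q̇_C/Ẇ = 6840/1290 = 5.302.

5.30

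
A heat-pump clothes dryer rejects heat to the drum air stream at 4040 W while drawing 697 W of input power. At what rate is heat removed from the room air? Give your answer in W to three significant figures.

3340 W

For a cyclic device the first law requires Q̇_H = Q̇_C + Ẇ.
Q̇_C = Q̇_H − Ẇ = 3343 W.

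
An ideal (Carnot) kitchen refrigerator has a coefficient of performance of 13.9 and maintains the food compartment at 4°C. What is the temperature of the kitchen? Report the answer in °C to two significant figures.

COP_R = T_C/(T_H − T_C) gives T_H − T_C = T_C/COP.
With T_C = 277.15 K, T_H = 277.15 × (1 + 1/13.9) = 297.09 K.
Converting, 297.09 K = 23.94°C.

24 °C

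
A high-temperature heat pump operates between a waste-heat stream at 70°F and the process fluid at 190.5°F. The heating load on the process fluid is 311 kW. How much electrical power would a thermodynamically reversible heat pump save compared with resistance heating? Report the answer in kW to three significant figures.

In absolute terms T_C = 294.26 K and T_H = 361.21 K, so ΔT = 66.94 K.
COP_Carnot = T_H/ΔT = 361.21/66.94 = 5.396.
Resistance heating needs Ẇ_res = Q̇_H = 311.0 kW; the reversible heat pump needs only Ẇ_hp = Q̇_H/COP = 57.64 kW.
Saving = 311.0 − 57.64 = 253.4 kW.

253 kW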